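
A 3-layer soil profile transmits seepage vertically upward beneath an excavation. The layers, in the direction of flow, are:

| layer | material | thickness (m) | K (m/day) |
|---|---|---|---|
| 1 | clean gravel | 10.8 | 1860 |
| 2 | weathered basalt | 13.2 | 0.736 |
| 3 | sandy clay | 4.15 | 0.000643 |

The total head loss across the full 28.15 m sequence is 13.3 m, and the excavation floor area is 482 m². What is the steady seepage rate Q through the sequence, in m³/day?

0.991

Flow is perpendicular to layering, so the layers act in series and the equivalent K is the thickness-weighted harmonic mean.
Total thickness L = 10.8 + 13.2 + 4.15 = 28.15 m.
Σ(b_i/K_i) = 10.8/1860 + 13.2/0.736 + 4.15/0.000643 = 6472 d.
K_eq = L / Σ(b_i/K_i) = 28.15 / 6472 = 0.004349 m/day.
Q = K_eq · A · (Δh/L) = 0.004349 × 482 × (13.3/28.15) = 0.9905 m³/day.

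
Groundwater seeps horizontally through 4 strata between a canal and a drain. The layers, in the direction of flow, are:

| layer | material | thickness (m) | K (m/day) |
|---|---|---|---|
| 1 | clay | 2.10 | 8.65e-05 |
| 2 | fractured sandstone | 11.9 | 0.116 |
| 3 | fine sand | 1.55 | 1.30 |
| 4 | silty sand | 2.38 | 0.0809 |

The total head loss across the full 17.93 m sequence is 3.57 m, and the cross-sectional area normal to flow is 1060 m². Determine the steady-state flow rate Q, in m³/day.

Flow is perpendicular to layering, so the layers act in series and the equivalent K is the thickness-weighted harmonic mean.
Total thickness L = 2.10 + 11.9 + 1.55 + 2.38 = 17.93 m.
Σ(b_i/K_i) = 2.10/8.65e-05 + 11.9/0.116 + 1.55/1.30 + 2.38/0.0809 = 24411 d.
K_eq = L / Σ(b_i/K_i) = 17.93 / 24411 = 0.0007345 m/day.
Q = K_eq · A · (Δh/L) = 0.0007345 × 1060 × (3.57/17.93) = 0.1550 m³/day.

0.155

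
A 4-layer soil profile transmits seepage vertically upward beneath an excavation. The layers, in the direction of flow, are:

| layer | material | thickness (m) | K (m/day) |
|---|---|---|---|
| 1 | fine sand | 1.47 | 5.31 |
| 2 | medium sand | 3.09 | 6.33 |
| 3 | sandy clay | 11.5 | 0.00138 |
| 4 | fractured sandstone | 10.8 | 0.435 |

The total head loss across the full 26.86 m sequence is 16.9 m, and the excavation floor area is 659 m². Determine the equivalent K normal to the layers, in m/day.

Flow is perpendicular to layering, so the layers act in series and the equivalent K is the thickness-weighted harmonic mean.
Total thickness L = 1.47 + 3.09 + 11.5 + 10.8 = 26.86 m.
Σ(b_i/K_i) = 1.47/5.31 + 3.09/6.33 + 11.5/0.00138 + 10.8/0.435 = 8359 d.
K_eq = L / Σ(b_i/K_i) = 26.86 / 8359 = 0.003213 m/day.

0.00321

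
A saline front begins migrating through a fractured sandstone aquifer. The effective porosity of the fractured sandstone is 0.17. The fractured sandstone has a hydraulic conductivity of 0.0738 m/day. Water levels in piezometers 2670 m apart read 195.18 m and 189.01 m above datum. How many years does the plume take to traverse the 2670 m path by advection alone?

Hydraulic gradient i = (195.18 − 189.01) / 2670 = 6.17 / 2670 = 0.002311.
Darcy flux q = K · i = 0.07380 × 0.002311 = 0.0001705 m/day.
Seepage velocity v = q / n_e = 0.0001705 / 0.17 = 0.001003 m/day.
Travel time t = L / v = 2670 / 0.001003 = 2.662e+06 days = 7287 years.

7290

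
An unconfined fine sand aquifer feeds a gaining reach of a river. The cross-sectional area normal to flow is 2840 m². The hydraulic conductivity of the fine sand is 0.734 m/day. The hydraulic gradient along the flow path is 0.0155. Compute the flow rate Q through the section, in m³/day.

32.3

Hydraulic gradient i = 0.0155.
Darcy's law: Q = K · A · i = 0.7340 × 2840 × 0.01550 = 32.31 m³/day.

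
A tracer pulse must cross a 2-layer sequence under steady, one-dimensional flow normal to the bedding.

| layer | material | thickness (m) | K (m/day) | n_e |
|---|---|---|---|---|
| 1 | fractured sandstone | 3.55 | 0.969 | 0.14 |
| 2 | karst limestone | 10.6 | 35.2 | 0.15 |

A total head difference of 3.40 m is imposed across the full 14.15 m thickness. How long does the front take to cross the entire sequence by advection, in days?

With flow normal to the layers, continuity requires the same specific discharge q through every layer.
Σ(b_i/K_i) = 3.55/0.969 + 10.6/35.2 = 3.965 d.
q = Δh / Σ(b_i/K_i) = 3.40 / 3.965 = 0.8576 m/day.
In each layer the seepage velocity is v_i = q/n_i, so the layer transit time is t_i = b_i·n_i / q:
  layer 1 (fractured sandstone): t_1 = 3.55 × 0.14 / 0.8576 = 0.5795 d
  layer 2 (karst limestone): t_2 = 10.6 × 0.15 / 0.8576 = 1.854 d
Total t = Σ t_i = 2.434 days.

2.43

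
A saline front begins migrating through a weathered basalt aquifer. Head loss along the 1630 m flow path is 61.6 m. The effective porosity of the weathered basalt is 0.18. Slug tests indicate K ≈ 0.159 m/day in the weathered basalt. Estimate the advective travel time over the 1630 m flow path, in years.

Hydraulic gradient i = Δh / L = 61.6 / 1630 = 0.03779.
Darcy flux q = K · i = 0.1590 × 0.03779 = 0.006009 m/day.
Seepage velocity v = q / n_e = 0.006009 / 0.18 = 0.03338 m/day.
Travel time t = L / v = 1630 / 0.03338 = 48828 days = 133.7 years.

134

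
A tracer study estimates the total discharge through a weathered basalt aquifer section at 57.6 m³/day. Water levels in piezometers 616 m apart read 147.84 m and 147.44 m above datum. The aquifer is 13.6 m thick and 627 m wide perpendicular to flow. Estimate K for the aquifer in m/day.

Cross-sectional area A = 627 × 13.6 = 8527 m².
Hydraulic gradient i = (147.84 − 147.44) / 616 = 0.4 / 616 = 0.0006494.
From Q = K·A·i, K = Q / (A·i) = 57.6 / (8527 × 0.0006494) = 10.40 m/day.

10.4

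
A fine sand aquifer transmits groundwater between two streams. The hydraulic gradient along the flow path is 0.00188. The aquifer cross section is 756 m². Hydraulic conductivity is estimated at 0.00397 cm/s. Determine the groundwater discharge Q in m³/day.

4.88

Convert K: 0.00397 cm/s × 864 = 3.430 m/day.
Hydraulic gradient i = 0.00188.
Darcy's law: Q = K · A · i = 3.430 × 756.0 × 0.001880 = 4.875 m³/day.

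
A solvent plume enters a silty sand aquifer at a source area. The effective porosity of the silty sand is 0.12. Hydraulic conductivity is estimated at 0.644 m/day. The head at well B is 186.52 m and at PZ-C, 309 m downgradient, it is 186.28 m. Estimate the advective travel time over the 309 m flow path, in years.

203

Hydraulic gradient i = (186.52 − 186.28) / 309 = 0.24 / 309 = 0.0007767.
Darcy flux q = K · i = 0.6440 × 0.0007767 = 0.0005002 m/day.
Seepage velocity v = q / n_e = 0.0005002 / 0.12 = 0.004168 m/day.
Travel time t = L / v = 309 / 0.004168 = 74131 days = 203.0 years.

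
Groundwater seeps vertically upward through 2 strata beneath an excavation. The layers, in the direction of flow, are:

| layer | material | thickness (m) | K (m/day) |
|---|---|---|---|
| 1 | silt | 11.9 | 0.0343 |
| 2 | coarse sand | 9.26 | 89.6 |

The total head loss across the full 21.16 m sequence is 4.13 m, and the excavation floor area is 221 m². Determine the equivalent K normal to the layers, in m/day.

Flow is perpendicular to layering, so the layers act in series and the equivalent K is the thickness-weighted harmonic mean.
Total thickness L = 11.9 + 9.26 = 21.16 m.
Σ(b_i/K_i) = 11.9/0.0343 + 9.26/89.6 = 347.0 d.
K_eq = L / Σ(b_i/K_i) = 21.16 / 347.0 = 0.06097 m/day.

0.0610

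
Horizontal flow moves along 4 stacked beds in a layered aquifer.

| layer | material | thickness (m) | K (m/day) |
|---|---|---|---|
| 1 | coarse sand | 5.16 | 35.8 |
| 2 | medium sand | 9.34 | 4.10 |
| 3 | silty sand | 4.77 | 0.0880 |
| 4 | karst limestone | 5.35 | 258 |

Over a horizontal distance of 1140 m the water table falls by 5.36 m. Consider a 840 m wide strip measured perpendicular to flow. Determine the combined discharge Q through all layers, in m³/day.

6330

Flow is parallel to layering, so each bed carries its own Darcy discharge and the transmissivities add.
Σ(K_i·b_i) = 35.8×5.16 + 4.10×9.34 + 0.0880×4.77 + 258×5.35 = 1604 m²/day.
Hydraulic gradient i = Δh / L = 5.36 / 1140 = 0.004702.
Q = Σ(K_i·b_i) · W · i = 1604 × 840 × 0.004702 = 6334 m³/day.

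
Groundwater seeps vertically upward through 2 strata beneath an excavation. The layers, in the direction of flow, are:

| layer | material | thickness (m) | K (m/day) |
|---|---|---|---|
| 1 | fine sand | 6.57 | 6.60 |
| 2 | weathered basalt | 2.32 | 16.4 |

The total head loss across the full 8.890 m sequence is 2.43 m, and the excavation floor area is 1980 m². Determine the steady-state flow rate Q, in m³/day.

4230

Flow is perpendicular to layering, so the layers act in series and the equivalent K is the thickness-weighted harmonic mean.
Total thickness L = 6.57 + 2.32 = 8.890 m.
Σ(b_i/K_i) = 6.57/6.60 + 2.32/16.4 = 1.137 d.
K_eq = L / Σ(b_i/K_i) = 8.890 / 1.137 = 7.819 m/day.
Q = K_eq · A · (Δh/L) = 7.819 × 1980 × (2.43/8.890) = 4232 m³/day.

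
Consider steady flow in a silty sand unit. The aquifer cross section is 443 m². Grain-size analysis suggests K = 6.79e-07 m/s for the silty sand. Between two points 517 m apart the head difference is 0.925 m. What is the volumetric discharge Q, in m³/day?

0.0465

Convert K: 6.79e-07 m/s × 86400 = 0.05867 m/day.
Hydraulic gradient i = Δh / L = 0.925 / 517 = 0.001789.
Darcy's law: Q = K · A · i = 0.05867 × 443.0 × 0.001789 = 0.04650 m³/day.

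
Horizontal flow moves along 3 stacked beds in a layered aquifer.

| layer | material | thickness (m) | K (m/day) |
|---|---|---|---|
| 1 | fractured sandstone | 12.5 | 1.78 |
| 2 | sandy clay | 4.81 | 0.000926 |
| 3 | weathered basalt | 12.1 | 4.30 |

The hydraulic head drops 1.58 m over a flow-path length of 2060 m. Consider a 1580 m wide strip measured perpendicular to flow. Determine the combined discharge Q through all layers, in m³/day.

90.0

Flow is parallel to layering, so each bed carries its own Darcy discharge and the transmissivities add.
Σ(K_i·b_i) = 1.78×12.5 + 0.000926×4.81 + 4.30×12.1 = 74.28 m²/day.
Hydraulic gradient i = Δh / L = 1.58 / 2060 = 0.0007670.
Q = Σ(K_i·b_i) · W · i = 74.28 × 1580 × 0.0007670 = 90.02 m³/day.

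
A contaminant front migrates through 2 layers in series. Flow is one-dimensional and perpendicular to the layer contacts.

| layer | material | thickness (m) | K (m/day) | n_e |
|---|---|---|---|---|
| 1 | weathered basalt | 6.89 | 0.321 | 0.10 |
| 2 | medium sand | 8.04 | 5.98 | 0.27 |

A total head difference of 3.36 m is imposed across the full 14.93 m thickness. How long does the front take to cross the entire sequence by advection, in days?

With flow normal to the layers, continuity requires the same specific discharge q through every layer.
Σ(b_i/K_i) = 6.89/0.321 + 8.04/5.98 = 22.81 d.
q = Δh / Σ(b_i/K_i) = 3.36 / 22.81 = 0.1473 m/day.
In each layer the seepage velocity is v_i = q/n_i, so the layer transit time is t_i = b_i·n_i / q:
  layer 1 (weathered basalt): t_1 = 6.89 × 0.10 / 0.1473 = 4.677 d
  layer 2 (medium sand): t_2 = 8.04 × 0.27 / 0.1473 = 14.74 d
Total t = Σ t_i = 19.41 days.

19.4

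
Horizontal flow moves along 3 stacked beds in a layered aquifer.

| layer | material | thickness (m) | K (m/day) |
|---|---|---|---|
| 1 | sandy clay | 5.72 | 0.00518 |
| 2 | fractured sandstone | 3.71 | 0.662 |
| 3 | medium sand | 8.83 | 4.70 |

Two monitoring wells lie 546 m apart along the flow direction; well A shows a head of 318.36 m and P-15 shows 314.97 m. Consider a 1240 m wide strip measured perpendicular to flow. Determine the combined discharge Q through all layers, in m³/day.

Flow is parallel to layering, so each bed carries its own Darcy discharge and the transmissivities add.
Σ(K_i·b_i) = 0.00518×5.72 + 0.662×3.71 + 4.70×8.83 = 43.99 m²/day.
Hydraulic gradient i = (318.36 − 314.97) / 546 = 3.39 / 546 = 0.006209.
Q = Σ(K_i·b_i) · W · i = 43.99 × 1240 × 0.006209 = 338.6 m³/day.

339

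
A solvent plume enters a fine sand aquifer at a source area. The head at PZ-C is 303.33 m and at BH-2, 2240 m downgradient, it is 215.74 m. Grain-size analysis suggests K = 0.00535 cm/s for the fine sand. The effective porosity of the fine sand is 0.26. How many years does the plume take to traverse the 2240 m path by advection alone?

8.82

Convert K: 0.00535 cm/s × 864 = 4.622 m/day.
Hydraulic gradient i = (303.33 − 215.74) / 2240 = 87.59 / 2240 = 0.03910.
Darcy flux q = K · i = 4.622 × 0.03910 = 0.1807 m/day.
Seepage velocity v = q / n_e = 0.1807 / 0.26 = 0.6952 m/day.
Travel time t = L / v = 2240 / 0.6952 = 3222 days = 8.822 years.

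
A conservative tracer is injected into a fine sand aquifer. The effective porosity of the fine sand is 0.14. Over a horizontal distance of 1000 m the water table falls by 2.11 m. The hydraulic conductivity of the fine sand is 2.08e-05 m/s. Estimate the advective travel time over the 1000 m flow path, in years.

101

Convert K: 2.08e-05 m/s × 86400 = 1.797 m/day.
Hydraulic gradient i = Δh / L = 2.11 / 1000 = 0.002110.
Darcy flux q = K · i = 1.797 × 0.002110 = 0.003792 m/day.
Seepage velocity v = q / n_e = 0.003792 / 0.14 = 0.02709 m/day.
Travel time t = L / v = 1000 / 0.02709 = 36921 days = 101.1 years.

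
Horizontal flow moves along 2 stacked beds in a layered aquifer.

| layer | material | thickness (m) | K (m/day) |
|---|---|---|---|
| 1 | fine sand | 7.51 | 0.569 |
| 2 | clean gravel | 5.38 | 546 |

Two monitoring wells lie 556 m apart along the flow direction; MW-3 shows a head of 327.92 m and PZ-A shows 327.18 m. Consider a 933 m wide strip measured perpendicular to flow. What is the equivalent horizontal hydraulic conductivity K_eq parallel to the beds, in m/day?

228

Flow is parallel to layering, so each bed carries its own Darcy discharge and the transmissivities add.
Σ(K_i·b_i) = 0.569×7.51 + 546×5.38 = 2942 m²/day.
Total thickness b = 12.89 m, so K_eq = Σ(K_i·b_i)/b = 228.2 m/day.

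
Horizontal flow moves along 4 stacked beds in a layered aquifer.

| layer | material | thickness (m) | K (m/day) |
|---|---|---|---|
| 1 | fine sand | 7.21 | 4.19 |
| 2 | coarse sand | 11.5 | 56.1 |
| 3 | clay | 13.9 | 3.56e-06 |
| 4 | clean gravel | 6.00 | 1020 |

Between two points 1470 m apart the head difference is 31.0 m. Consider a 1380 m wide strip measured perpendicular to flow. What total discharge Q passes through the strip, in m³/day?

Flow is parallel to layering, so each bed carries its own Darcy discharge and the transmissivities add.
Σ(K_i·b_i) = 4.19×7.21 + 56.1×11.5 + 3.56e-06×13.9 + 1020×6.00 = 6795 m²/day.
Hydraulic gradient i = Δh / L = 31.0 / 1470 = 0.02109.
Q = Σ(K_i·b_i) · W · i = 6795 × 1380 × 0.02109 = 1.978e+05 m³/day.

198000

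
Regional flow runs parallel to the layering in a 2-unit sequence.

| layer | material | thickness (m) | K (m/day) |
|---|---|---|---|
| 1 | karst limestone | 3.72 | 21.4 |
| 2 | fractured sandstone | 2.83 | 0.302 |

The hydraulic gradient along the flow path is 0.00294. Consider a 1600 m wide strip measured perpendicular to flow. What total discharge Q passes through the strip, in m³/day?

Flow is parallel to layering, so each bed carries its own Darcy discharge and the transmissivities add.
Σ(K_i·b_i) = 21.4×3.72 + 0.302×2.83 = 80.46 m²/day.
Hydraulic gradient i = 0.00294.
Q = Σ(K_i·b_i) · W · i = 80.46 × 1600 × 0.002940 = 378.5 m³/day.

378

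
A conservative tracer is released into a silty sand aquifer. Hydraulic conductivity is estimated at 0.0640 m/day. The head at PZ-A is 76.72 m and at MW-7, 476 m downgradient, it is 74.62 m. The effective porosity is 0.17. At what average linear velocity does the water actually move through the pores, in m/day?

Hydraulic gradient i = (76.72 − 74.62) / 476 = 2.1 / 476 = 0.004412.
Darcy flux q = K · i = 0.06400 × 0.004412 = 0.0002824 m/day.
Seepage velocity v = q / n_e = 0.0002824 / 0.17 = 0.001661 m/day.

0.00166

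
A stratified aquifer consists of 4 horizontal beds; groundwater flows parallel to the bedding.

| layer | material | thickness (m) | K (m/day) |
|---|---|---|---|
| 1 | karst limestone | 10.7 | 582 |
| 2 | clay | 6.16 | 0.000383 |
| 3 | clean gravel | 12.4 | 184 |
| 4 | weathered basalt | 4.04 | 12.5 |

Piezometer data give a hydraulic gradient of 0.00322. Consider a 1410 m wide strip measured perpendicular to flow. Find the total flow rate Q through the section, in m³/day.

38900

Flow is parallel to layering, so each bed carries its own Darcy discharge and the transmissivities add.
Σ(K_i·b_i) = 582×10.7 + 0.000383×6.16 + 184×12.4 + 12.5×4.04 = 8560 m²/day.
Hydraulic gradient i = 0.00322.
Q = Σ(K_i·b_i) · W · i = 8560 × 1410 × 0.003220 = 38862 m³/day.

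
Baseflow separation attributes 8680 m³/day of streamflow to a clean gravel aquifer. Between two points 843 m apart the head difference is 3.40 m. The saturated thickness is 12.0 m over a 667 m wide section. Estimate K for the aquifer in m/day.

269

Cross-sectional area A = 667 × 12.0 = 8004 m².
Hydraulic gradient i = Δh / L = 3.40 / 843 = 0.004033.
From Q = K·A·i, K = Q / (A·i) = 8680 / (8004 × 0.004033) = 268.9 m/day.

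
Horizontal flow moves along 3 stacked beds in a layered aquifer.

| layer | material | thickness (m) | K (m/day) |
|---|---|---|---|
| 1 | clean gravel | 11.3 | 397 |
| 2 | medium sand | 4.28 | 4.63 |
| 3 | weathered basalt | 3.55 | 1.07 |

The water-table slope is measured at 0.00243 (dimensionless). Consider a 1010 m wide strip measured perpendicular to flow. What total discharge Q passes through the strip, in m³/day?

Flow is parallel to layering, so each bed carries its own Darcy discharge and the transmissivities add.
Σ(K_i·b_i) = 397×11.3 + 4.63×4.28 + 1.07×3.55 = 4510 m²/day.
Hydraulic gradient i = 0.00243.
Q = Σ(K_i·b_i) · W · i = 4510 × 1010 × 0.002430 = 11068 m³/day.

11100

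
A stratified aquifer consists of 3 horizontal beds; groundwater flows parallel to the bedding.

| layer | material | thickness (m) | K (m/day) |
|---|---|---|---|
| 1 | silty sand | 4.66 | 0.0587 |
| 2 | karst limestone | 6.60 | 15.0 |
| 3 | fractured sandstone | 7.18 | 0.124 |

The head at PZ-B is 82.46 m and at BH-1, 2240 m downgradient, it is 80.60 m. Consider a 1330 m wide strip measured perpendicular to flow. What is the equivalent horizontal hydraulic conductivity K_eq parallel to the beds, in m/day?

5.43

Flow is parallel to layering, so each bed carries its own Darcy discharge and the transmissivities add.
Σ(K_i·b_i) = 0.0587×4.66 + 15.0×6.60 + 0.124×7.18 = 100.2 m²/day.
Total thickness b = 18.44 m, so K_eq = Σ(K_i·b_i)/b = 5.432 m/day.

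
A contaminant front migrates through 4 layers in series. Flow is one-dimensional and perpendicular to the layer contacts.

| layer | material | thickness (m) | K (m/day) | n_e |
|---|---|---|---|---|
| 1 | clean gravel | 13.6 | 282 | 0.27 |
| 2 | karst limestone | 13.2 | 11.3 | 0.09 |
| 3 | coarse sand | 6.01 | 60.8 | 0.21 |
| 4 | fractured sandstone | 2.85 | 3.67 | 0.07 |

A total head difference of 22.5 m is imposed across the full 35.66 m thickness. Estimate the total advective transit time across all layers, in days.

0.588

With flow normal to the layers, continuity requires the same specific discharge q through every layer.
Σ(b_i/K_i) = 13.6/282 + 13.2/11.3 + 6.01/60.8 + 2.85/3.67 = 2.092 d.
q = Δh / Σ(b_i/K_i) = 22.5 / 2.092 = 10.76 m/day.
In each layer the seepage velocity is v_i = q/n_i, so the layer transit time is t_i = b_i·n_i / q:
  layer 1 (clean gravel): t_1 = 13.6 × 0.27 / 10.76 = 0.3414 d
  layer 2 (karst limestone): t_2 = 13.2 × 0.09 / 10.76 = 0.1104 d
  layer 3 (coarse sand): t_3 = 6.01 × 0.21 / 10.76 = 0.1173 d
  layer 4 (fractured sandstone): t_4 = 2.85 × 0.07 / 10.76 = 0.01855 d
Total t = Σ t_i = 0.5877 days.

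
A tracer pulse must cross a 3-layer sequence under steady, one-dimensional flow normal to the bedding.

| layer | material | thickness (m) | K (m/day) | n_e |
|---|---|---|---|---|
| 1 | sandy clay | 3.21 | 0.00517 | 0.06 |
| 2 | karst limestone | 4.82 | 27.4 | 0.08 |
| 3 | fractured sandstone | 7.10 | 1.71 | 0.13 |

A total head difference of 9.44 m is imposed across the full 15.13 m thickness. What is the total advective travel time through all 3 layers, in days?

99.4

With flow normal to the layers, continuity requires the same specific discharge q through every layer.
Σ(b_i/K_i) = 3.21/0.00517 + 4.82/27.4 + 7.10/1.71 = 625.2 d.
q = Δh / Σ(b_i/K_i) = 9.44 / 625.2 = 0.01510 m/day.
In each layer the seepage velocity is v_i = q/n_i, so the layer transit time is t_i = b_i·n_i / q:
  layer 1 (sandy clay): t_1 = 3.21 × 0.06 / 0.01510 = 12.76 d
  layer 2 (karst limestone): t_2 = 4.82 × 0.08 / 0.01510 = 25.54 d
  layer 3 (fractured sandstone): t_3 = 7.10 × 0.13 / 0.01510 = 61.13 d
Total t = Σ t_i = 99.43 days.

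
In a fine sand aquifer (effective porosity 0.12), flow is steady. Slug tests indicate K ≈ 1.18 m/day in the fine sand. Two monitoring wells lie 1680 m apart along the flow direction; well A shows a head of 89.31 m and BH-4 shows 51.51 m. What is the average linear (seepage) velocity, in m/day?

0.221

Hydraulic gradient i = (89.31 − 51.51) / 1680 = 37.8 / 1680 = 0.02250.
Darcy flux q = K · i = 1.180 × 0.02250 = 0.02655 m/day.
Seepage velocity v = q / n_e = 0.02655 / 0.12 = 0.2212 m/day.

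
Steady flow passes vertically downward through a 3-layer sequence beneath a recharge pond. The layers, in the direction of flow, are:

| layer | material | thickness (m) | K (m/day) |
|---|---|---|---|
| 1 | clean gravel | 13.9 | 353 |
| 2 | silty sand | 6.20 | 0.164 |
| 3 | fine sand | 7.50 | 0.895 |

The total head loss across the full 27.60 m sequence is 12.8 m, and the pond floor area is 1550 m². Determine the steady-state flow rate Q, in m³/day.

Flow is perpendicular to layering, so the layers act in series and the equivalent K is the thickness-weighted harmonic mean.
Total thickness L = 13.9 + 6.20 + 7.50 = 27.60 m.
Σ(b_i/K_i) = 13.9/353 + 6.20/0.164 + 7.50/0.895 = 46.22 d.
K_eq = L / Σ(b_i/K_i) = 27.60 / 46.22 = 0.5971 m/day.
Q = K_eq · A · (Δh/L) = 0.5971 × 1550 × (12.8/27.60) = 429.2 m³/day.

429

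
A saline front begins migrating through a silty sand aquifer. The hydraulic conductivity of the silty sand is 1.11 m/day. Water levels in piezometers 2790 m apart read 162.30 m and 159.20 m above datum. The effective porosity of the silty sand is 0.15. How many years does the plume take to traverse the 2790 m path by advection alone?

Hydraulic gradient i = (162.30 − 159.20) / 2790 = 3.1 / 2790 = 0.001111.
Darcy flux q = K · i = 1.110 × 0.001111 = 0.001233 m/day.
Seepage velocity v = q / n_e = 0.001233 / 0.15 = 0.008222 m/day.
Travel time t = L / v = 2790 / 0.008222 = 3.393e+05 days = 929.0 years.

929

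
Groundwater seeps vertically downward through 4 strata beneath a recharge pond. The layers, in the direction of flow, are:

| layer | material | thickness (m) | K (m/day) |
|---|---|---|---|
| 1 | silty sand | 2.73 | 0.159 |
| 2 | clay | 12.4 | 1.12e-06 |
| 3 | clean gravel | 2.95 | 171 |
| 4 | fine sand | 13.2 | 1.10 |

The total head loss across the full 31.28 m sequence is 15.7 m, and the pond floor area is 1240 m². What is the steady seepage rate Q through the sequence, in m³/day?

0.00176

Flow is perpendicular to layering, so the layers act in series and the equivalent K is the thickness-weighted harmonic mean.
Total thickness L = 2.73 + 12.4 + 2.95 + 13.2 = 31.28 m.
Σ(b_i/K_i) = 2.73/0.159 + 12.4/1.12e-06 + 2.95/171 + 13.2/1.10 = 1.107e+07 d.
K_eq = L / Σ(b_i/K_i) = 31.28 / 1.107e+07 = 2.825e-06 m/day.
Q = K_eq · A · (Δh/L) = 2.825e-06 × 1240 × (15.7/31.28) = 0.001758 m³/day.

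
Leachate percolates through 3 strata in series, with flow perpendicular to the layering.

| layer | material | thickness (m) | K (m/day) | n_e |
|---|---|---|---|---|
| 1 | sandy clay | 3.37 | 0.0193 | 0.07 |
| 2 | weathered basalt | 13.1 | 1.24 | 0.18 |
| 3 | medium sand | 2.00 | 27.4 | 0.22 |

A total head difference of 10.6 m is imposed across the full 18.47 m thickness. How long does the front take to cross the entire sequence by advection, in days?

53.0

With flow normal to the layers, continuity requires the same specific discharge q through every layer.
Σ(b_i/K_i) = 3.37/0.0193 + 13.1/1.24 + 2.00/27.4 = 185.2 d.
q = Δh / Σ(b_i/K_i) = 10.6 / 185.2 = 0.05722 m/day.
In each layer the seepage velocity is v_i = q/n_i, so the layer transit time is t_i = b_i·n_i / q:
  layer 1 (sandy clay): t_1 = 3.37 × 0.07 / 0.05722 = 4.123 d
  layer 2 (weathered basalt): t_2 = 13.1 × 0.18 / 0.05722 = 41.21 d
  layer 3 (medium sand): t_3 = 2.00 × 0.22 / 0.05722 = 7.690 d
Total t = Σ t_i = 53.02 days.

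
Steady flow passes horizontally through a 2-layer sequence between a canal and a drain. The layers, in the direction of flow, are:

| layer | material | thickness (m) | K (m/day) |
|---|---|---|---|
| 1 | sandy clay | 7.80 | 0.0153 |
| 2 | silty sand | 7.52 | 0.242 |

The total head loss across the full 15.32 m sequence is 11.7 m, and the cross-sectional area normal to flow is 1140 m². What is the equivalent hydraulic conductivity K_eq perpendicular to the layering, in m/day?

Flow is perpendicular to layering, so the layers act in series and the equivalent K is the thickness-weighted harmonic mean.
Total thickness L = 7.80 + 7.52 = 15.32 m.
Σ(b_i/K_i) = 7.80/0.0153 + 7.52/0.242 = 540.9 d.
K_eq = L / Σ(b_i/K_i) = 15.32 / 540.9 = 0.02832 m/day.

0.0283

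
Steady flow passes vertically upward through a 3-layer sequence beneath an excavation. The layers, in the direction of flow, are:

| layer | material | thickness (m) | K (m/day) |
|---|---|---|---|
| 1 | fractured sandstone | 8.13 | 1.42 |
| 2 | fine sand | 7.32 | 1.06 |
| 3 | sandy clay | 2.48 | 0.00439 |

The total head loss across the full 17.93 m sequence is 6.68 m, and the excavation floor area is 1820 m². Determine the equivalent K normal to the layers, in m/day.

0.0310

Flow is perpendicular to layering, so the layers act in series and the equivalent K is the thickness-weighted harmonic mean.
Total thickness L = 8.13 + 7.32 + 2.48 = 17.93 m.
Σ(b_i/K_i) = 8.13/1.42 + 7.32/1.06 + 2.48/0.00439 = 577.6 d.
K_eq = L / Σ(b_i/K_i) = 17.93 / 577.6 = 0.03104 m/day.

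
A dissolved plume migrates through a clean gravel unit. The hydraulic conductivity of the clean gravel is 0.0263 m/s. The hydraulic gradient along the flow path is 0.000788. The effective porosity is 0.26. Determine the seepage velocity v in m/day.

Convert K: 0.0263 m/s × 86400 = 2272 m/day.
Hydraulic gradient i = 0.000788.
Darcy flux q = K · i = 2272 × 0.0007880 = 1.791 m/day.
Seepage velocity v = q / n_e = 1.791 / 0.26 = 6.887 m/day.

6.89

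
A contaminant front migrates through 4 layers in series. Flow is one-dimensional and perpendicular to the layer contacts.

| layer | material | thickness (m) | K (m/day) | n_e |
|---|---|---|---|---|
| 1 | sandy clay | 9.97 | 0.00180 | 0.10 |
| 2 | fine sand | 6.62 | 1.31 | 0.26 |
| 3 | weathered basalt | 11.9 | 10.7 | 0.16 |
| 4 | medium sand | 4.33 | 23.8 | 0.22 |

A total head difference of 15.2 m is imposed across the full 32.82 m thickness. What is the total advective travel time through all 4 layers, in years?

5.57

With flow normal to the layers, continuity requires the same specific discharge q through every layer.
Σ(b_i/K_i) = 9.97/0.00180 + 6.62/1.31 + 11.9/10.7 + 4.33/23.8 = 5545 d.
q = Δh / Σ(b_i/K_i) = 15.2 / 5545 = 0.002741 m/day.
In each layer the seepage velocity is v_i = q/n_i, so the layer transit time is t_i = b_i·n_i / q:
  layer 1 (sandy clay): t_1 = 9.97 × 0.10 / 0.002741 = 363.7 d
  layer 2 (fine sand): t_2 = 6.62 × 0.26 / 0.002741 = 627.9 d
  layer 3 (weathered basalt): t_3 = 11.9 × 0.16 / 0.002741 = 694.6 d
  layer 4 (medium sand): t_4 = 4.33 × 0.22 / 0.002741 = 347.5 d
Total t = Σ t_i = 2034 days = 5.568 years.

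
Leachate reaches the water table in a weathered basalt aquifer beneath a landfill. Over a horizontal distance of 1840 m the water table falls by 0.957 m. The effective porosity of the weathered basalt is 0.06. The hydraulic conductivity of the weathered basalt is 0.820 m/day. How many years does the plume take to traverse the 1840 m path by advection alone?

Hydraulic gradient i = Δh / L = 0.957 / 1840 = 0.0005201.
Darcy flux q = K · i = 0.8200 × 0.0005201 = 0.0004265 m/day.
Seepage velocity v = q / n_e = 0.0004265 / 0.06 = 0.007108 m/day.
Travel time t = L / v = 1840 / 0.007108 = 2.589e+05 days = 708.7 years.

709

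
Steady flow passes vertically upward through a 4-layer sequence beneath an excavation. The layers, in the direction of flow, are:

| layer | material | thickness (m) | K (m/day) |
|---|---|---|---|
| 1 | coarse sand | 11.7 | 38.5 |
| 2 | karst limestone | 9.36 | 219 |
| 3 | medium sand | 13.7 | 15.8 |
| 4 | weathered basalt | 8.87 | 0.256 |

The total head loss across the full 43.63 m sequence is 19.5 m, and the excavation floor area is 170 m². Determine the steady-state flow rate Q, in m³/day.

92.4

Flow is perpendicular to layering, so the layers act in series and the equivalent K is the thickness-weighted harmonic mean.
Total thickness L = 11.7 + 9.36 + 13.7 + 8.87 = 43.63 m.
Σ(b_i/K_i) = 11.7/38.5 + 9.36/219 + 13.7/15.8 + 8.87/0.256 = 35.86 d.
K_eq = L / Σ(b_i/K_i) = 43.63 / 35.86 = 1.217 m/day.
Q = K_eq · A · (Δh/L) = 1.217 × 170 × (19.5/43.63) = 92.44 m³/day.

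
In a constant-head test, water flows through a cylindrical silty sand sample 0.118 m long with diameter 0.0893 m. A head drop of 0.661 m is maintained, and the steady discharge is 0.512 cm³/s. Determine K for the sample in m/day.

1.26

Cross-sectional area A = π·(d/2)² = π × (0.0893/2)² = 0.006263 m².
Convert discharge: 0.512 cm³/s = 5.120e-07 m³/s.
Darcy's law rearranged: K = Q·L / (A·Δh) = 5.120e-07 × 0.118 / (0.006263 × 0.661) = 1.459e-05 m/s = 1.261 m/day.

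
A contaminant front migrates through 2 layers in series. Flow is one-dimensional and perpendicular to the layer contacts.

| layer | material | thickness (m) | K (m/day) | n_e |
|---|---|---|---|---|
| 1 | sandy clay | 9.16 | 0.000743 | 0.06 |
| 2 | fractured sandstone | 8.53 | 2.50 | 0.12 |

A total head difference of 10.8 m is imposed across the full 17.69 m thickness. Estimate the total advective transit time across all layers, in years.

4.92

With flow normal to the layers, continuity requires the same specific discharge q through every layer.
Σ(b_i/K_i) = 9.16/0.000743 + 8.53/2.50 = 12332 d.
q = Δh / Σ(b_i/K_i) = 10.8 / 12332 = 0.0008758 m/day.
In each layer the seepage velocity is v_i = q/n_i, so the layer transit time is t_i = b_i·n_i / q:
  layer 1 (sandy clay): t_1 = 9.16 × 0.06 / 0.0008758 = 627.6 d
  layer 2 (fractured sandstone): t_2 = 8.53 × 0.12 / 0.0008758 = 1169 d
Total t = Σ t_i = 1796 days = 4.918 years.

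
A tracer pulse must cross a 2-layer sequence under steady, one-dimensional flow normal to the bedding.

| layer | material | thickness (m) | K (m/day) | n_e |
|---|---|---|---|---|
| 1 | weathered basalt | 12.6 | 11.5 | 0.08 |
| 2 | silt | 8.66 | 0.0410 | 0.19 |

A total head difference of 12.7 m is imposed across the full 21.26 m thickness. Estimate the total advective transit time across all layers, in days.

44.4

With flow normal to the layers, continuity requires the same specific discharge q through every layer.
Σ(b_i/K_i) = 12.6/11.5 + 8.66/0.0410 = 212.3 d.
q = Δh / Σ(b_i/K_i) = 12.7 / 212.3 = 0.05982 m/day.
In each layer the seepage velocity is v_i = q/n_i, so the layer transit time is t_i = b_i·n_i / q:
  layer 1 (weathered basalt): t_1 = 12.6 × 0.08 / 0.05982 = 16.85 d
  layer 2 (silt): t_2 = 8.66 × 0.19 / 0.05982 = 27.51 d
Total t = Σ t_i = 44.36 days.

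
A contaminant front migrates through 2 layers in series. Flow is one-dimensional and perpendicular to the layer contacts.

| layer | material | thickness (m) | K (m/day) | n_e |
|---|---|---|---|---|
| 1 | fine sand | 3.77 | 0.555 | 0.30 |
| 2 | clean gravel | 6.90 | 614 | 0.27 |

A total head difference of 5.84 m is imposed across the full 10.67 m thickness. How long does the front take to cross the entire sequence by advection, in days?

3.49

With flow normal to the layers, continuity requires the same specific discharge q through every layer.
Σ(b_i/K_i) = 3.77/0.555 + 6.90/614 = 6.804 d.
q = Δh / Σ(b_i/K_i) = 5.84 / 6.804 = 0.8583 m/day.
In each layer the seepage velocity is v_i = q/n_i, so the layer transit time is t_i = b_i·n_i / q:
  layer 1 (fine sand): t_1 = 3.77 × 0.30 / 0.8583 = 1.318 d
  layer 2 (clean gravel): t_2 = 6.90 × 0.27 / 0.8583 = 2.171 d
Total t = Σ t_i = 3.488 days.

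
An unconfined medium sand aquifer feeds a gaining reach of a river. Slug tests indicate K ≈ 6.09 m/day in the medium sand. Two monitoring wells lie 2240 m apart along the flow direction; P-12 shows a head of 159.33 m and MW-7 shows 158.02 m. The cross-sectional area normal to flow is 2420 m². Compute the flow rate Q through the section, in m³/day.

Hydraulic gradient i = (159.33 − 158.02) / 2240 = 1.31 / 2240 = 0.0005848.
Darcy's law: Q = K · A · i = 6.090 × 2420 × 0.0005848 = 8.619 m³/day.

8.62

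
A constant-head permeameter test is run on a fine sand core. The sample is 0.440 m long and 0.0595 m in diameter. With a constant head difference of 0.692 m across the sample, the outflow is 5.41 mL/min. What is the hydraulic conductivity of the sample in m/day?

1.78

Cross-sectional area A = π·(d/2)² = π × (0.0595/2)² = 0.002781 m².
Convert discharge: 5.41 mL/min = 9.017e-08 m³/s.
Darcy's law rearranged: K = Q·L / (A·Δh) = 9.017e-08 × 0.440 / (0.002781 × 0.692) = 2.062e-05 m/s = 1.781 m/day.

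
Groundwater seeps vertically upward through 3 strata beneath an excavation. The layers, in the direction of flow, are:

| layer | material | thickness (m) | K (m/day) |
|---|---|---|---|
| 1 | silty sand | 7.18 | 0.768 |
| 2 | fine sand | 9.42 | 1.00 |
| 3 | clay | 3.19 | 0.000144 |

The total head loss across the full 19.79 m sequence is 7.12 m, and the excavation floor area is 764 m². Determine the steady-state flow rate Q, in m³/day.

Flow is perpendicular to layering, so the layers act in series and the equivalent K is the thickness-weighted harmonic mean.
Total thickness L = 7.18 + 9.42 + 3.19 = 19.79 m.
Σ(b_i/K_i) = 7.18/0.768 + 9.42/1.00 + 3.19/0.000144 = 22172 d.
K_eq = L / Σ(b_i/K_i) = 19.79 / 22172 = 0.0008926 m/day.
Q = K_eq · A · (Δh/L) = 0.0008926 × 764 × (7.12/19.79) = 0.2453 m³/day.

0.245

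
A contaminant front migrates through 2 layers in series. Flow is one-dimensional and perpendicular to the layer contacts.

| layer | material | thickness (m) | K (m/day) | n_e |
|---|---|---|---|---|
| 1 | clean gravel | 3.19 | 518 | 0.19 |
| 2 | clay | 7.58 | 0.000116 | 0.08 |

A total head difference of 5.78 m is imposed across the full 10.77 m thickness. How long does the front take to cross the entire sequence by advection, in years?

With flow normal to the layers, continuity requires the same specific discharge q through every layer.
Σ(b_i/K_i) = 3.19/518 + 7.58/0.000116 = 65345 d.
q = Δh / Σ(b_i/K_i) = 5.78 / 65345 = 8.845e-05 m/day.
In each layer the seepage velocity is v_i = q/n_i, so the layer transit time is t_i = b_i·n_i / q:
  layer 1 (clean gravel): t_1 = 3.19 × 0.19 / 8.845e-05 = 6852 d
  layer 2 (clay): t_2 = 7.58 × 0.08 / 8.845e-05 = 6856 d
Total t = Σ t_i = 13708 days = 37.53 years.

37.5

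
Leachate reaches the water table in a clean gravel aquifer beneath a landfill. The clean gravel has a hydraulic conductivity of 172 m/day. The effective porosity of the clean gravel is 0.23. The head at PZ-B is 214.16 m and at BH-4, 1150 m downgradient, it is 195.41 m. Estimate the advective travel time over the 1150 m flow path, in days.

Hydraulic gradient i = (214.16 − 195.41) / 1150 = 18.75 / 1150 = 0.01630.
Darcy flux q = K · i = 172.0 × 0.01630 = 2.804 m/day.
Seepage velocity v = q / n_e = 2.804 / 0.23 = 12.19 m/day.
Travel time t = L / v = 1150 / 12.19 = 94.32 days.

94.3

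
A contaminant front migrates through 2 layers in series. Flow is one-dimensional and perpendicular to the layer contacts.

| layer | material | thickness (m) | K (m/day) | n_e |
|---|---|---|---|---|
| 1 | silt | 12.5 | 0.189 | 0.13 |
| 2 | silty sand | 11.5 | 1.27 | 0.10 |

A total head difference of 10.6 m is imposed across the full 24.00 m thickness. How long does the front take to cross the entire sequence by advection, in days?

19.7

With flow normal to the layers, continuity requires the same specific discharge q through every layer.
Σ(b_i/K_i) = 12.5/0.189 + 11.5/1.27 = 75.19 d.
q = Δh / Σ(b_i/K_i) = 10.6 / 75.19 = 0.1410 m/day.
In each layer the seepage velocity is v_i = q/n_i, so the layer transit time is t_i = b_i·n_i / q:
  layer 1 (silt): t_1 = 12.5 × 0.13 / 0.1410 = 11.53 d
  layer 2 (silty sand): t_2 = 11.5 × 0.10 / 0.1410 = 8.158 d
Total t = Σ t_i = 19.68 days.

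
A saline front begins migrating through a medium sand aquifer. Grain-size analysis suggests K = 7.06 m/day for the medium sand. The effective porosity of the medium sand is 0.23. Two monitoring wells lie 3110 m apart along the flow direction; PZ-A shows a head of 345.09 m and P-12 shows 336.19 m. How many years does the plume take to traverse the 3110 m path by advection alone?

Hydraulic gradient i = (345.09 − 336.19) / 3110 = 8.9 / 3110 = 0.002862.
Darcy flux q = K · i = 7.060 × 0.002862 = 0.02020 m/day.
Seepage velocity v = q / n_e = 0.02020 / 0.23 = 0.08784 m/day.
Travel time t = L / v = 3110 / 0.08784 = 35404 days = 96.93 years.

96.9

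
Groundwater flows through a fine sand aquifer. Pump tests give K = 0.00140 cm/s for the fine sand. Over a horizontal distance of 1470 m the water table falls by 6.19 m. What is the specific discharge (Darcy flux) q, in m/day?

0.00509

Convert K: 0.00140 cm/s × 864 = 1.210 m/day.
Hydraulic gradient i = Δh / L = 6.19 / 1470 = 0.004211.
Specific discharge q = K · i = 1.210 × 0.004211 = 0.005093 m/day.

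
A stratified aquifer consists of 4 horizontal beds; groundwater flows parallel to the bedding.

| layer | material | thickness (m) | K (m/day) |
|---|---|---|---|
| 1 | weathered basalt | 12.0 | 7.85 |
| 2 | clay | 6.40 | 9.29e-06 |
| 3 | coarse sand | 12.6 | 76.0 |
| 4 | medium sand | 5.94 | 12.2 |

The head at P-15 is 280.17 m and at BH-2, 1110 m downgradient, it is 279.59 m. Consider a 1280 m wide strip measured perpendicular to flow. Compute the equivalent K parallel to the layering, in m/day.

30.4

Flow is parallel to layering, so each bed carries its own Darcy discharge and the transmissivities add.
Σ(K_i·b_i) = 7.85×12.0 + 9.29e-06×6.40 + 76.0×12.6 + 12.2×5.94 = 1124 m²/day.
Total thickness b = 36.94 m, so K_eq = Σ(K_i·b_i)/b = 30.43 m/day.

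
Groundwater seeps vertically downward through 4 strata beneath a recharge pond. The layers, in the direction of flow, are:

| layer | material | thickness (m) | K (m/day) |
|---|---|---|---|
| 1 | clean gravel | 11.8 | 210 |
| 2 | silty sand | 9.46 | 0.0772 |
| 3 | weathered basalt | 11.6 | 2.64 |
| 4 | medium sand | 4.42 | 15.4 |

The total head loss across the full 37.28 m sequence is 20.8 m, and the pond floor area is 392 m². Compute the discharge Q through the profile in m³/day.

Flow is perpendicular to layering, so the layers act in series and the equivalent K is the thickness-weighted harmonic mean.
Total thickness L = 11.8 + 9.46 + 11.6 + 4.42 = 37.28 m.
Σ(b_i/K_i) = 11.8/210 + 9.46/0.0772 + 11.6/2.64 + 4.42/15.4 = 127.3 d.
K_eq = L / Σ(b_i/K_i) = 37.28 / 127.3 = 0.2929 m/day.
Q = K_eq · A · (Δh/L) = 0.2929 × 392 × (20.8/37.28) = 64.06 m³/day.

64.1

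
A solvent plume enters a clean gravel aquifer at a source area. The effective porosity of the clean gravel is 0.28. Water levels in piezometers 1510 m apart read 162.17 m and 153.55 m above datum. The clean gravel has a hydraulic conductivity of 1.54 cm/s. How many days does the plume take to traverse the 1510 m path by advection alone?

Convert K: 1.54 cm/s × 864 = 1331 m/day.
Hydraulic gradient i = (162.17 − 153.55) / 1510 = 8.62 / 1510 = 0.005709.
Darcy flux q = K · i = 1331 × 0.005709 = 7.596 m/day.
Seepage velocity v = q / n_e = 7.596 / 0.28 = 27.13 m/day.
Travel time t = L / v = 1510 / 27.13 = 55.66 days.

55.7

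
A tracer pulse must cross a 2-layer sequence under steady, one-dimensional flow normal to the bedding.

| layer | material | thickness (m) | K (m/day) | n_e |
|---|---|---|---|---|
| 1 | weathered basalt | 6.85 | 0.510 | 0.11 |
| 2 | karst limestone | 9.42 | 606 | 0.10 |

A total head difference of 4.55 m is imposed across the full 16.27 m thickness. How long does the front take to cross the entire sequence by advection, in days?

With flow normal to the layers, continuity requires the same specific discharge q through every layer.
Σ(b_i/K_i) = 6.85/0.510 + 9.42/606 = 13.45 d.
q = Δh / Σ(b_i/K_i) = 4.55 / 13.45 = 0.3384 m/day.
In each layer the seepage velocity is v_i = q/n_i, so the layer transit time is t_i = b_i·n_i / q:
  layer 1 (weathered basalt): t_1 = 6.85 × 0.11 / 0.3384 = 2.227 d
  layer 2 (karst limestone): t_2 = 9.42 × 0.10 / 0.3384 = 2.784 d
Total t = Σ t_i = 5.011 days.

5.01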